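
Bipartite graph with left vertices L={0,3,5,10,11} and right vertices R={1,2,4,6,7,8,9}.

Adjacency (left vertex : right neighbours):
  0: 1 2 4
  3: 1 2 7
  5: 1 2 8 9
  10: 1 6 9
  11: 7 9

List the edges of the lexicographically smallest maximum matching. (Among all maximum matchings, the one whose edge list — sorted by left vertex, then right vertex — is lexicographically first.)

|M| = 5 (so the lex-smallest maximum matching has 5 edges)
process left vertices in ascending order; for each, take the smallest-labelled available neighbour that still permits 5 edges overall, or leave it unmatched if none does
lex-smallest matching: {0-1, 3-2, 5-8, 10-6, 11-7}

Lex-smallest maximum matching: {(0,1), (3,2), (5,8), (10,6), (11,7)}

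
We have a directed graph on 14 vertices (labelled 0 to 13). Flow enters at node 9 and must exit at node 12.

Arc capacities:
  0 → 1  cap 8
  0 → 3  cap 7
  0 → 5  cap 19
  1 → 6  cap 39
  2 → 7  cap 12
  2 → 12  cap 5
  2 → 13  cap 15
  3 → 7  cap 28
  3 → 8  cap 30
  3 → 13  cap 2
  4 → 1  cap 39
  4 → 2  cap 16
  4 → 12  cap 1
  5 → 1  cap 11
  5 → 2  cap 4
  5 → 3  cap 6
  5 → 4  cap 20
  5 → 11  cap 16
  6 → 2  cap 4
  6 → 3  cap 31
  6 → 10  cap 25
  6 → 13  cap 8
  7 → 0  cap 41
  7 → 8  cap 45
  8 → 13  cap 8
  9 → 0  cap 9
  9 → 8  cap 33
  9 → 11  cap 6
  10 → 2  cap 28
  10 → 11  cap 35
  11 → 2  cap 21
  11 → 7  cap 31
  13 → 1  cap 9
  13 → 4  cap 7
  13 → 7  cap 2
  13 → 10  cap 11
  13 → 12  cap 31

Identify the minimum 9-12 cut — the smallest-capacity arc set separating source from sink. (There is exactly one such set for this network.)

Min-cut arcs: {(8,13), (9,0), (9,11)} (total capacity 23)

augment #1: 9→8→13→12 push 8
augment #2: 9→11→2→12 push 5
augment #3: 9→0→3→13→12 push 2
augment #4: 9→0→5→4→12 push 1
augment #5: 9→11→2→13→12 push 1
augment #6: 9→0→1→6→13→12 push 6
max flow = 23; residual-reachable set from 9 gives S-side
cut edges (S→T): {(8,13), (9,0), (9,11)} total cap 23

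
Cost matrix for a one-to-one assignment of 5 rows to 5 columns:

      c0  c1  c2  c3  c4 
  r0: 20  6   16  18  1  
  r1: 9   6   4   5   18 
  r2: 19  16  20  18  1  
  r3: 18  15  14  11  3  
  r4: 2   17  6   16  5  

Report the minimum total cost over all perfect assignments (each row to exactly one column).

Minimum assignment cost: 24

optimal assignment: row0→col1 (cost 6), row1→col2 (cost 4), row2→col4 (cost 1), row3→col3 (cost 11), row4→col0 (cost 2)
total = 6 + 4 + 1 + 11 + 2 = 24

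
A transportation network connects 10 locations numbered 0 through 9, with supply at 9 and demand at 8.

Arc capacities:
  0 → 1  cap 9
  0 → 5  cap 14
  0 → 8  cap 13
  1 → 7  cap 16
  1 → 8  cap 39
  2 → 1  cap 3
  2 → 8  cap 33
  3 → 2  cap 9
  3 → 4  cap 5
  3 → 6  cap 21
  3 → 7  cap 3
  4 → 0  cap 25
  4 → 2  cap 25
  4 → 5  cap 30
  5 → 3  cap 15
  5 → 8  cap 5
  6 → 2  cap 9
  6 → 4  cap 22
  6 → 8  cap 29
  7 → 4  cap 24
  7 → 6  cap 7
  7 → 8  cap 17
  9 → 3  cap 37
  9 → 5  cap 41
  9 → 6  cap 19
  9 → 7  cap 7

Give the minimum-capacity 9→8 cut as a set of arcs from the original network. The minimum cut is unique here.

augment #1: 9→5→8 push 5
augment #2: 9→6→8 push 19
augment #3: 9→7→8 push 7
augment #4: 9→3→2→8 push 9
augment #5: 9→3→6→8 push 10
augment #6: 9→3→7→8 push 3
augment #7: 9→3→4→0→8 push 5
augment #8: 9→3→6→2→8 push 9
augment #9: 9→3→6→4→0→8 push 1
augment #10: 9→5→3→6→4→0→8 push 1
max flow = 69; residual-reachable set from 9 gives S-side
cut edges (S→T): {(3,2), (3,4), (3,6), (3,7), (5,8), (9,6), (9,7)} total cap 69

Min-cut arcs: {(3,2), (3,4), (3,6), (3,7), (5,8), (9,6), (9,7)} (total capacity 69)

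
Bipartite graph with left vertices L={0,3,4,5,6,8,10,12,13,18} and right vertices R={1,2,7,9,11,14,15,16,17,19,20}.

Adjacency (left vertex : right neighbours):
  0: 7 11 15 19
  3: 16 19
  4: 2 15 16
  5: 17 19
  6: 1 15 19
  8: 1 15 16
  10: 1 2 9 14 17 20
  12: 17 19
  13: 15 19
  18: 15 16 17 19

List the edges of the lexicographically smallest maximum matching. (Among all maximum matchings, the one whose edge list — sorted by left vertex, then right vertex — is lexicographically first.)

Lex-smallest maximum matching: {(0,7), (3,16), (4,2), (5,17), (6,1), (8,15), (10,9), (12,19)}

|M| = 8 (so the lex-smallest maximum matching has 8 edges)
process left vertices in ascending order; for each, take the smallest-labelled available neighbour that still permits 8 edges overall, or leave it unmatched if none does
lex-smallest matching: {0-7, 3-16, 4-2, 5-17, 6-1, 8-15, 10-9, 12-19}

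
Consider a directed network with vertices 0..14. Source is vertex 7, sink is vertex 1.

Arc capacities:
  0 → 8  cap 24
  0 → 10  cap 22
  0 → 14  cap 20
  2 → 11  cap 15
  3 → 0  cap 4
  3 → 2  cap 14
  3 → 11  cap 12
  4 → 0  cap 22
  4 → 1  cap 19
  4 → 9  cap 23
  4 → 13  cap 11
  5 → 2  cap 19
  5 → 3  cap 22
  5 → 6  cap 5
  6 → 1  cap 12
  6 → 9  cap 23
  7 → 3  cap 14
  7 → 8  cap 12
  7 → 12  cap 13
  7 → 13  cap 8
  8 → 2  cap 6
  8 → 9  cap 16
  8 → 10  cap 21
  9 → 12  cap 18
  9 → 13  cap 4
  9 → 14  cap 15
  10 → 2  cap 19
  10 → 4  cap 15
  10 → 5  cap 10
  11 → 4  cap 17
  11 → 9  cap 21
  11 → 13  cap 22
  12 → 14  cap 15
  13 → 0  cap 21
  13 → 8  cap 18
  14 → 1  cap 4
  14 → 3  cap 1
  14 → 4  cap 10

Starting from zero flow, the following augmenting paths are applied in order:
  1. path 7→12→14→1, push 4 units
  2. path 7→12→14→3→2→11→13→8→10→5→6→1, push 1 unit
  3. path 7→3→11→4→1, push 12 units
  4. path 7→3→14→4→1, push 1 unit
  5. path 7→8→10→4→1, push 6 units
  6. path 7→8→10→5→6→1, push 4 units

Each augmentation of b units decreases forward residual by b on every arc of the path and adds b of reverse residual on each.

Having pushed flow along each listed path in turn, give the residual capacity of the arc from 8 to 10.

Residual capacity of (8,10): 10

after path 1 (7→12→14→1, push 4): res(8,10)=21
after path 2 (7→12→14→3→2→11→13→8→10→5→6→1, push 1): res(8,10)=20
after path 3 (7→3→11→4→1, push 12): res(8,10)=20
after path 4 (7→3→14→4→1, push 1): res(8,10)=20
after path 5 (7→8→10→4→1, push 6): res(8,10)=14
after path 6 (7→8→10→5→6→1, push 4): res(8,10)=10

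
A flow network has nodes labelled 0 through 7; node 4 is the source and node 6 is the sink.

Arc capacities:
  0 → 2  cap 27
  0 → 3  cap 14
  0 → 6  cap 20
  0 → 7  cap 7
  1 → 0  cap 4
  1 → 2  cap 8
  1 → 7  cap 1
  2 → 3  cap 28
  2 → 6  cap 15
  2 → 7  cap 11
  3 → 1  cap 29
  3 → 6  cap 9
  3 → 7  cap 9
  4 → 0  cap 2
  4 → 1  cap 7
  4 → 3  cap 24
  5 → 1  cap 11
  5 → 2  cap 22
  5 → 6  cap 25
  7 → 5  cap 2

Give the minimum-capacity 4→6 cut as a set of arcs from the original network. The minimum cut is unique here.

Min-cut arcs: {(1,0), (1,2), (3,6), (4,0), (7,5)} (total capacity 25)

augment #1: 4→0→6 push 2
augment #2: 4→3→6 push 9
augment #3: 4→1→0→6 push 4
augment #4: 4→1→2→6 push 3
augment #5: 4→3→1→2→6 push 5
augment #6: 4→3→7→5→6 push 2
max flow = 25; residual-reachable set from 4 gives S-side
cut edges (S→T): {(1,0), (1,2), (3,6), (4,0), (7,5)} total cap 25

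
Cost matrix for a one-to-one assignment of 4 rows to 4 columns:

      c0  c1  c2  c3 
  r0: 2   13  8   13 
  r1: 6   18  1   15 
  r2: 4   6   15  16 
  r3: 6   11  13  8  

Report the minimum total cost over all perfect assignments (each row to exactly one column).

optimal assignment: row0→col0 (cost 2), row1→col2 (cost 1), row2→col1 (cost 6), row3→col3 (cost 8)
total = 2 + 1 + 6 + 8 = 17

Minimum assignment cost: 17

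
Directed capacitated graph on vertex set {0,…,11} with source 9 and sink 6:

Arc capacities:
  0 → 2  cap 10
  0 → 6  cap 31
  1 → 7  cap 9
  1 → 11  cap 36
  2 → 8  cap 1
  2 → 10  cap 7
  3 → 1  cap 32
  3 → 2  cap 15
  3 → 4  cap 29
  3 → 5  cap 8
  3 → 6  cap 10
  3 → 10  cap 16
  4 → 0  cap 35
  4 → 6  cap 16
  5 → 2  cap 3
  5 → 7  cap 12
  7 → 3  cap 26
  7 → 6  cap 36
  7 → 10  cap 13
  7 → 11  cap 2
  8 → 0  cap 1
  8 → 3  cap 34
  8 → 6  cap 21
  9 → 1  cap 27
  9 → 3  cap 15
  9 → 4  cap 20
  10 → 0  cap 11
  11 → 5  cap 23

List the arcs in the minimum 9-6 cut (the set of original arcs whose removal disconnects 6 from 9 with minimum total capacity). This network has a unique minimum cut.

Min-cut arcs: {(1,7), (5,2), (5,7), (9,3), (9,4)} (total capacity 59)

augment #1: 9→3→6 push 10
augment #2: 9→4→6 push 16
augment #3: 9→1→7→6 push 9
augment #4: 9→4→0→6 push 4
augment #5: 9→3→2→8→6 push 1
augment #6: 9→3→4→0→6 push 4
augment #7: 9→1→11→5→7→6 push 12
augment #8: 9→1→11→5→2→10→0→6 push 3
max flow = 59; residual-reachable set from 9 gives S-side
cut edges (S→T): {(1,7), (5,2), (5,7), (9,3), (9,4)} total cap 59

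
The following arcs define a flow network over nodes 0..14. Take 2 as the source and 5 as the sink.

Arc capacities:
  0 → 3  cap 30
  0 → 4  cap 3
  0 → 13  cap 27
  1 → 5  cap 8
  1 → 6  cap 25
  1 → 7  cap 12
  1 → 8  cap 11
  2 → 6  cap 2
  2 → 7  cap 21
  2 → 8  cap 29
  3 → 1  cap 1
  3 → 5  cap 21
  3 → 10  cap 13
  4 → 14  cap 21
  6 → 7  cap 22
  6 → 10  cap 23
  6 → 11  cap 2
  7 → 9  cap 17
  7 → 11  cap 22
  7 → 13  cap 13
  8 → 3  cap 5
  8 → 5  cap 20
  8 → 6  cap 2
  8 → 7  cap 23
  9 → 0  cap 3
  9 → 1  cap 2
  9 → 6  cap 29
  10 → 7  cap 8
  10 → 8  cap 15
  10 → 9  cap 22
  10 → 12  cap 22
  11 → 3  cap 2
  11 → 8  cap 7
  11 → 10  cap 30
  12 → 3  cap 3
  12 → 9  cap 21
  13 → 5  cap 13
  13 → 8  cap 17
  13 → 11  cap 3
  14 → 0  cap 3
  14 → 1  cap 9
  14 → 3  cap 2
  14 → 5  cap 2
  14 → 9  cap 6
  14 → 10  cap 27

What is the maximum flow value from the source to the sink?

augment #1: 2→8→5 bottleneck 20, total now 20
augment #2: 2→7→13→5 bottleneck 13, total now 33
augment #3: 2→8→3→5 bottleneck 5, total now 38
augment #4: 2→6→11→3→5 bottleneck 2, total now 40
augment #5: 2→7→9→1→5 bottleneck 2, total now 42
augment #6: 2→7→9→0→3→5 bottleneck 3, total now 45
augment #7: 2→7→11→10→12→3→5 bottleneck 3, total now 48

Maximum flow value: 48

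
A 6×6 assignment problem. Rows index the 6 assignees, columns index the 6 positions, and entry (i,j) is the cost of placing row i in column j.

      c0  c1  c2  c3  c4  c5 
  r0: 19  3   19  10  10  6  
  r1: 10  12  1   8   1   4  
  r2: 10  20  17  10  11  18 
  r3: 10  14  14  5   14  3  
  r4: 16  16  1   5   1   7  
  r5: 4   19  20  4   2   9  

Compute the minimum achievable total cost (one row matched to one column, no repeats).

one of 4 optimal assignments: row0→col1 (cost 3), row1→col2 (cost 1), row2→col0 (cost 10), row3→col5 (cost 3), row4→col4 (cost 1), row5→col3 (cost 4)
total = 3 + 1 + 10 + 3 + 1 + 4 = 22

Minimum assignment cost: 22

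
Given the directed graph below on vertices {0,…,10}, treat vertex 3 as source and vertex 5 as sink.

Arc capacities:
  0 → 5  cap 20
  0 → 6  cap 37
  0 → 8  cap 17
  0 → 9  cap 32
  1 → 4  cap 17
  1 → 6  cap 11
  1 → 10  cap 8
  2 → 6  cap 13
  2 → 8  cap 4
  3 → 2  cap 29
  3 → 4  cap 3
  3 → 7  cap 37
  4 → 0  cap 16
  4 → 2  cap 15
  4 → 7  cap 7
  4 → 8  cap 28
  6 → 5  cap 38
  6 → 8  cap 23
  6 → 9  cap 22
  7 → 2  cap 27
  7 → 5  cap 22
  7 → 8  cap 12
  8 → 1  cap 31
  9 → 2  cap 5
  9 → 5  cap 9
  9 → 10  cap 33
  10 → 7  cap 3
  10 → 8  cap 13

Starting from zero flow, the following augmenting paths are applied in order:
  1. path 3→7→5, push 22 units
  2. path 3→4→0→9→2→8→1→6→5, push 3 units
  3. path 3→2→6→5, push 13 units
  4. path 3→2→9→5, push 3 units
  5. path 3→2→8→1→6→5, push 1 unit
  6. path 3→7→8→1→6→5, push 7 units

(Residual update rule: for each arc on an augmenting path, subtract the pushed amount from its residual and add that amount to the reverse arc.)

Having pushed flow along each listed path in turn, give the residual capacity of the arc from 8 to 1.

after path 1 (3→7→5, push 22): res(8,1)=31
after path 2 (3→4→0→9→2→8→1→6→5, push 3): res(8,1)=28
after path 3 (3→2→6→5, push 13): res(8,1)=28
after path 4 (3→2→9→5, push 3): res(8,1)=28
after path 5 (3→2→8→1→6→5, push 1): res(8,1)=27
after path 6 (3→7→8→1→6→5, push 7): res(8,1)=20

Residual capacity of (8,1): 20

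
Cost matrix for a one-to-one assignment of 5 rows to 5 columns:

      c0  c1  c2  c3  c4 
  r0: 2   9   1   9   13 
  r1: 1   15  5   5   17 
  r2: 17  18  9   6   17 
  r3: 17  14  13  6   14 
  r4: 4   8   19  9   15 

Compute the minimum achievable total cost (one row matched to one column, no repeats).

Minimum assignment cost: 30

optimal assignment: row0→col2 (cost 1), row1→col0 (cost 1), row2→col3 (cost 6), row3→col4 (cost 14), row4→col1 (cost 8)
total = 1 + 1 + 6 + 14 + 8 = 30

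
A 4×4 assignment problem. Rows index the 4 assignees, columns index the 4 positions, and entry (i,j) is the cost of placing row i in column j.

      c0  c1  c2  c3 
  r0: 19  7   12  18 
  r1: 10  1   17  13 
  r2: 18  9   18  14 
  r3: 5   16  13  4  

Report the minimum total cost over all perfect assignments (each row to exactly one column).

Minimum assignment cost: 32

optimal assignment: row0→col2 (cost 12), row1→col1 (cost 1), row2→col3 (cost 14), row3→col0 (cost 5)
total = 12 + 1 + 14 + 5 = 32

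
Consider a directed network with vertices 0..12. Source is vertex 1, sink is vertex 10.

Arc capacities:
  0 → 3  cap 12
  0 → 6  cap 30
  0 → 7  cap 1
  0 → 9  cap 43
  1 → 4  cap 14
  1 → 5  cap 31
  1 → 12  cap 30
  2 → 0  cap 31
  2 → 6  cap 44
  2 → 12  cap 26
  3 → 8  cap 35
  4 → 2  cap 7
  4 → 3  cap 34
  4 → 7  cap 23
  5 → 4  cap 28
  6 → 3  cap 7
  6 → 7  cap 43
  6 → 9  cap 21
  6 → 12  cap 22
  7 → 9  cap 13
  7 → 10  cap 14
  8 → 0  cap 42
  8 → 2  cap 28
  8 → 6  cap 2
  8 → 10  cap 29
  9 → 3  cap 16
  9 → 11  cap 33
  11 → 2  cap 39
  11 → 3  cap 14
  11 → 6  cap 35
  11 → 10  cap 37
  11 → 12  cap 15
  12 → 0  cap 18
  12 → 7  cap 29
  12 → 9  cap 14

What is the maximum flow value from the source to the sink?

augment #1: 1→4→7→10 bottleneck 14, total now 14
augment #2: 1→12→9→11→10 bottleneck 14, total now 28
augment #3: 1→5→4→3→8→10 bottleneck 28, total now 56
augment #4: 1→12→0→3→8→10 bottleneck 1, total now 57
augment #5: 1→12→0→9→11→10 bottleneck 15, total now 72

Maximum flow value: 72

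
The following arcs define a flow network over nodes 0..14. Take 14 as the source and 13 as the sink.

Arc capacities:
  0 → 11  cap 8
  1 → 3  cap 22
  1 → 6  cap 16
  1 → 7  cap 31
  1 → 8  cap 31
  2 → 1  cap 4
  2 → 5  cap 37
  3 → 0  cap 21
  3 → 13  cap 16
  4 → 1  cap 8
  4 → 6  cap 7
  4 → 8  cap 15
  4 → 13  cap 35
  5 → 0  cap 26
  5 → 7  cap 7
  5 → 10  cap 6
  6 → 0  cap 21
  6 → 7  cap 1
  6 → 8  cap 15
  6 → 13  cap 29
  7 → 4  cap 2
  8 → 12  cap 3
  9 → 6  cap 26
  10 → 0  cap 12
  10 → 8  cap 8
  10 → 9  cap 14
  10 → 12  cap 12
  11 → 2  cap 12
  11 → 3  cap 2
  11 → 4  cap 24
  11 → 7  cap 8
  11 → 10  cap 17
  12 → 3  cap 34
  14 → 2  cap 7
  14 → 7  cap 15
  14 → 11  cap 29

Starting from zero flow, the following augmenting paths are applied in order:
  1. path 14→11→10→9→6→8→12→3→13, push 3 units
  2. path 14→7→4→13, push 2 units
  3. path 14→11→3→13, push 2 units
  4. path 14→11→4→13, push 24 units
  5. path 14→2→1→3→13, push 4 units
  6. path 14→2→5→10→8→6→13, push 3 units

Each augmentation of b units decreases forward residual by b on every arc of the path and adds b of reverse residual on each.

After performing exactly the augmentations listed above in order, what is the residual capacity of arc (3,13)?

after path 1 (14→11→10→9→6→8→12→3→13, push 3): res(3,13)=13
after path 2 (14→7→4→13, push 2): res(3,13)=13
after path 3 (14→11→3→13, push 2): res(3,13)=11
after path 4 (14→11→4→13, push 24): res(3,13)=11
after path 5 (14→2→1→3→13, push 4): res(3,13)=7
after path 6 (14→2→5→10→8→6→13, push 3): res(3,13)=7

Residual capacity of (3,13): 7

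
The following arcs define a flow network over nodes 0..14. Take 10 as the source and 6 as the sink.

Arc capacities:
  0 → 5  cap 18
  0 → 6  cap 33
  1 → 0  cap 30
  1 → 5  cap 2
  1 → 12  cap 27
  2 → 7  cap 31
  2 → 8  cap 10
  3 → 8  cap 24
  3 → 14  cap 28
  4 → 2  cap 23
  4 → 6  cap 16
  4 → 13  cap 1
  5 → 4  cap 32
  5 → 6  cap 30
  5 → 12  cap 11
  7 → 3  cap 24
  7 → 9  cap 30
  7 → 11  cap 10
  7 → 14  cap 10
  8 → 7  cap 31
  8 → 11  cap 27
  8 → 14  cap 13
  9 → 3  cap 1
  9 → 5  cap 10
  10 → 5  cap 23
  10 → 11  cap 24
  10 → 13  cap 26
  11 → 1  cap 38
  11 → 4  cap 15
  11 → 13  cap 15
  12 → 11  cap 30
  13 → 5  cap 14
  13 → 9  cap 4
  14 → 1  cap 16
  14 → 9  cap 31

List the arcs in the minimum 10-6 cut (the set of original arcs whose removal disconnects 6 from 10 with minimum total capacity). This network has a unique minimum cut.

augment #1: 10→5→6 push 23
augment #2: 10→11→4→6 push 15
augment #3: 10→13→5→6 push 7
augment #4: 10→11→1→0→6 push 9
augment #5: 10→13→5→4→6 push 1
augment #6: 10→13→5→4→11→1→0→6 push 6
augment #7: 10→13→9→3→14→1→0→6 push 1
augment #8: 10→13→9→5→4→11→1→0→6 push 3
max flow = 65; residual-reachable set from 10 gives S-side
cut edges (S→T): {(10,5), (10,11), (13,5), (13,9)} total cap 65

Min-cut arcs: {(10,5), (10,11), (13,5), (13,9)} (total capacity 65)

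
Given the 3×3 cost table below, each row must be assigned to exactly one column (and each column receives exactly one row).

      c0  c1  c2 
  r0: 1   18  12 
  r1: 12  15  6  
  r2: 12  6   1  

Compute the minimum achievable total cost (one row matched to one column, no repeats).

optimal assignment: row0→col0 (cost 1), row1→col2 (cost 6), row2→col1 (cost 6)
total = 1 + 6 + 6 = 13

Minimum assignment cost: 13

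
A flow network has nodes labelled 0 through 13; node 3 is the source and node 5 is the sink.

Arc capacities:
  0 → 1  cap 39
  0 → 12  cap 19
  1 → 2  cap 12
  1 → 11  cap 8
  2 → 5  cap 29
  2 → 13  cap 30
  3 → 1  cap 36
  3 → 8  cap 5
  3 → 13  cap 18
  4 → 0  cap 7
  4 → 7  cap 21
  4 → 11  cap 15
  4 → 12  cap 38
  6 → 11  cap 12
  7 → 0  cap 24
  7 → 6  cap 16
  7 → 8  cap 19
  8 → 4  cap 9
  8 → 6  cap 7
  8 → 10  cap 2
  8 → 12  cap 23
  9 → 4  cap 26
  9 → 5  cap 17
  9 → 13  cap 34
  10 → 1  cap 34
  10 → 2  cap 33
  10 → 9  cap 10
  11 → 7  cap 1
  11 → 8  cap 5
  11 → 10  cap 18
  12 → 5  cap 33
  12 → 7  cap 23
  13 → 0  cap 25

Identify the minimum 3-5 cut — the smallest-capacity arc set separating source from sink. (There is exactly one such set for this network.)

Min-cut arcs: {(1,2), (1,11), (3,8), (3,13)} (total capacity 43)

augment #1: 3→1→2→5 push 12
augment #2: 3→8→12→5 push 5
augment #3: 3→13→0→12→5 push 18
augment #4: 3→1→11→8→12→5 push 5
augment #5: 3→1→11→10→2→5 push 3
max flow = 43; residual-reachable set from 3 gives S-side
cut edges (S→T): {(1,2), (1,11), (3,8), (3,13)} total cap 43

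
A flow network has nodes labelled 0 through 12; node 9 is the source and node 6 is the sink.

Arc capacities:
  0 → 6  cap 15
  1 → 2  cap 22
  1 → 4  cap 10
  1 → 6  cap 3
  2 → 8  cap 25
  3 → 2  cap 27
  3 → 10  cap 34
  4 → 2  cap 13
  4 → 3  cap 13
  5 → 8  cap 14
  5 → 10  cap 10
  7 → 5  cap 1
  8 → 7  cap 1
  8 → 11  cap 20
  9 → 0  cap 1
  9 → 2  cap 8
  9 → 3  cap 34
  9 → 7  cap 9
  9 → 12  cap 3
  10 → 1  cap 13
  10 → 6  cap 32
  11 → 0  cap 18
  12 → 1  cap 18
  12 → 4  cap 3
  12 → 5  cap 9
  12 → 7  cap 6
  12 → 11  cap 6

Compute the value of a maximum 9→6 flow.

augment #1: 9→0→6 bottleneck 1, total now 1
augment #2: 9→3→10→6 bottleneck 32, total now 33
augment #3: 9→12→1→6 bottleneck 3, total now 36
augment #4: 9→2→8→11→0→6 bottleneck 8, total now 44
augment #5: 9→3→2→8→11→0→6 bottleneck 2, total now 46
augment #6: 9→7→5→8→11→0→6 bottleneck 1, total now 47

Maximum flow value: 47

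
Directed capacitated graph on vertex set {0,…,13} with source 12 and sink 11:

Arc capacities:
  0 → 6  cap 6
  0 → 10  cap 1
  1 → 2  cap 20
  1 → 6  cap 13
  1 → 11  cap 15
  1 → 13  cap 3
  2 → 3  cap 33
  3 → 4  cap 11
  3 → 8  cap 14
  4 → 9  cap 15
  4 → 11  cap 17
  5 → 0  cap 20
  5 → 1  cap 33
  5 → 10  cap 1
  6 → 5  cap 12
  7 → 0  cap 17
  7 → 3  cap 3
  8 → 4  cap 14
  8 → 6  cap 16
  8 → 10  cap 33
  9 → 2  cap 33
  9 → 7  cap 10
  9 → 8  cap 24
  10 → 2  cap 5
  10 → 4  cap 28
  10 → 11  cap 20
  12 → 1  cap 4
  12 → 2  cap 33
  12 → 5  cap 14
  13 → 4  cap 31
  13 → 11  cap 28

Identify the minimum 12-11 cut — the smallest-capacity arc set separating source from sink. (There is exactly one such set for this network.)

Min-cut arcs: {(3,4), (3,8), (12,1), (12,5)} (total capacity 43)

augment #1: 12→1→11 push 4
augment #2: 12→5→1→11 push 11
augment #3: 12→5→10→11 push 1
augment #4: 12→2→3→4→11 push 11
augment #5: 12→5→0→10→11 push 1
augment #6: 12→5→1→13→11 push 1
augment #7: 12→2→3→8→4→11 push 6
augment #8: 12→2→3→8→10→11 push 8
max flow = 43; residual-reachable set from 12 gives S-side
cut edges (S→T): {(3,4), (3,8), (12,1), (12,5)} total cap 43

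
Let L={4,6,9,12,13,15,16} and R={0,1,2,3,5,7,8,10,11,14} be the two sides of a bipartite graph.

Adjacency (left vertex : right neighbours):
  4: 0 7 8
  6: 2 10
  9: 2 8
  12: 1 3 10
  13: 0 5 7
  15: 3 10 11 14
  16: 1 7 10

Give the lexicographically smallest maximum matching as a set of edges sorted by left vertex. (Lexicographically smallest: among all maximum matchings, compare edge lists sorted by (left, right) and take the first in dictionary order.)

|M| = 7 (so the lex-smallest maximum matching has 7 edges)
process left vertices in ascending order; for each, take the smallest-labelled available neighbour that still permits 7 edges overall, or leave it unmatched if none does
lex-smallest matching: {4-0, 6-2, 9-8, 12-1, 13-5, 15-3, 16-7}

Lex-smallest maximum matching: {(4,0), (6,2), (9,8), (12,1), (13,5), (15,3), (16,7)}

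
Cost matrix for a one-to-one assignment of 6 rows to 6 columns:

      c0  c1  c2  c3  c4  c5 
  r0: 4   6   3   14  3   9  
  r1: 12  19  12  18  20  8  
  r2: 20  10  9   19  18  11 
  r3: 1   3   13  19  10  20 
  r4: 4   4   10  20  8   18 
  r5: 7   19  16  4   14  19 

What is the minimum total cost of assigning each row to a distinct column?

optimal assignment: row0→col4 (cost 3), row1→col5 (cost 8), row2→col2 (cost 9), row3→col0 (cost 1), row4→col1 (cost 4), row5→col3 (cost 4)
total = 3 + 8 + 9 + 1 + 4 + 4 = 29

Minimum assignment cost: 29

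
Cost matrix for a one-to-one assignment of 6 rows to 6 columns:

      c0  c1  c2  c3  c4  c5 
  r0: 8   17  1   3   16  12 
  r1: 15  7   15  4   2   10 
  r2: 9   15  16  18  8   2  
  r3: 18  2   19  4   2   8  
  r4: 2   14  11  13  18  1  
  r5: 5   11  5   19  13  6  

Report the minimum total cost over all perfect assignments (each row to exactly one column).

Minimum assignment cost: 16

optimal assignment: row0→col3 (cost 3), row1→col4 (cost 2), row2→col5 (cost 2), row3→col1 (cost 2), row4→col0 (cost 2), row5→col2 (cost 5)
total = 3 + 2 + 2 + 2 + 2 + 5 = 16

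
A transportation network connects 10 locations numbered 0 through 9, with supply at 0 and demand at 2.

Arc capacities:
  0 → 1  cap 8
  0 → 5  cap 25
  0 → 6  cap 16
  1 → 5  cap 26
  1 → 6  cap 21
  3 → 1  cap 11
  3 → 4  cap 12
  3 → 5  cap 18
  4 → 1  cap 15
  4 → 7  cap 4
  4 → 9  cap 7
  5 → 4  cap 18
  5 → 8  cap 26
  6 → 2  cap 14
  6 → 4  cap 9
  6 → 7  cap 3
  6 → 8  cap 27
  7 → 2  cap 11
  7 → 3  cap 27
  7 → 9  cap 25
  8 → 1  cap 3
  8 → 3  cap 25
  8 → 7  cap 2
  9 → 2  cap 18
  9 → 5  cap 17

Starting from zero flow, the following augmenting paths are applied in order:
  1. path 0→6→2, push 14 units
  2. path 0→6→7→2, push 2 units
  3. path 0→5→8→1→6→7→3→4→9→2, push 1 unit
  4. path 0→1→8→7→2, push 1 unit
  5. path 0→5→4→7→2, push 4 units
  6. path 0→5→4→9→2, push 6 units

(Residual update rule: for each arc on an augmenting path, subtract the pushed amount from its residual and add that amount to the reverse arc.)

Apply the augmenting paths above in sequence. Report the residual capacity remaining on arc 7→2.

after path 1 (0→6→2, push 14): res(7,2)=11
after path 2 (0→6→7→2, push 2): res(7,2)=9
after path 3 (0→5→8→1→6→7→3→4→9→2, push 1): res(7,2)=9
after path 4 (0→1→8→7→2, push 1): res(7,2)=8
after path 5 (0→5→4→7→2, push 4): res(7,2)=4
after path 6 (0→5→4→9→2, push 6): res(7,2)=4

Residual capacity of (7,2): 4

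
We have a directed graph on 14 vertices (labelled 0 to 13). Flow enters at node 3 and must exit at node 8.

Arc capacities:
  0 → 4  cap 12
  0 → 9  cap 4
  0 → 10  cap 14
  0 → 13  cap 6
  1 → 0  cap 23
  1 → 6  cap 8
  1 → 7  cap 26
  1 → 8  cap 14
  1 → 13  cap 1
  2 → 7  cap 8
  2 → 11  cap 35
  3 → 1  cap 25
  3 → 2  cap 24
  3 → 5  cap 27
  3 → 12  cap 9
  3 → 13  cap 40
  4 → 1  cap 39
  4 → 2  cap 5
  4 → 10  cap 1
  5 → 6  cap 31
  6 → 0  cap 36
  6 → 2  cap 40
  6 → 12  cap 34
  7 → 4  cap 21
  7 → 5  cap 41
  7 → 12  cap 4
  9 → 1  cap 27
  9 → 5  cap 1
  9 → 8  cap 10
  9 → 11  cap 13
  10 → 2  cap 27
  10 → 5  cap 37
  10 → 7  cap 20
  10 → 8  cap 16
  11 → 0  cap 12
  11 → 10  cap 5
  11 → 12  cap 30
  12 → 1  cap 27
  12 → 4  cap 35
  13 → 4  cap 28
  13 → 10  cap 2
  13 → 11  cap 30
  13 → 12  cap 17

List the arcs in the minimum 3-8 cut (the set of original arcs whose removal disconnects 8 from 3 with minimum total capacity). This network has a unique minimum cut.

augment #1: 3→1→8 push 14
augment #2: 3→13→10→8 push 2
augment #3: 3→1→0→9→8 push 4
augment #4: 3→1→0→10→8 push 7
augment #5: 3→2→11→10→8 push 5
augment #6: 3→12→4→10→8 push 1
augment #7: 3→2→11→0→10→8 push 1
max flow = 34; residual-reachable set from 3 gives S-side
cut edges (S→T): {(0,9), (1,8), (10,8)} total cap 34

Min-cut arcs: {(0,9), (1,8), (10,8)} (total capacity 34)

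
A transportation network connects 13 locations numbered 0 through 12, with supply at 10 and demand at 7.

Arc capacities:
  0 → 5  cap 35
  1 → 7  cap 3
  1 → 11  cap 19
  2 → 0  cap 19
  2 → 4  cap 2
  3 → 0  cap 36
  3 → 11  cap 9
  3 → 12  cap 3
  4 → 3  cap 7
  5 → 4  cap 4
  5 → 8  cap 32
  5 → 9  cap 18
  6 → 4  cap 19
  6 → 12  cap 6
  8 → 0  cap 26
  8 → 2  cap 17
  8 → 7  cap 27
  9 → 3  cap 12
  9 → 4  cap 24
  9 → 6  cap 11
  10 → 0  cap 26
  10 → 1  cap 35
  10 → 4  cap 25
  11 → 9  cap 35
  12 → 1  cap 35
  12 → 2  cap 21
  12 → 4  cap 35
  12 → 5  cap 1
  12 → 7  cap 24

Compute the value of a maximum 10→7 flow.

Maximum flow value: 39

augment #1: 10→1→7 bottleneck 3, total now 3
augment #2: 10→0→5→8→7 bottleneck 26, total now 29
augment #3: 10→4→3→12→7 bottleneck 3, total now 32
augment #4: 10→1→11→9→6→12→7 bottleneck 6, total now 38
augment #5: 10→4→3→0→5→8→7 bottleneck 1, total now 39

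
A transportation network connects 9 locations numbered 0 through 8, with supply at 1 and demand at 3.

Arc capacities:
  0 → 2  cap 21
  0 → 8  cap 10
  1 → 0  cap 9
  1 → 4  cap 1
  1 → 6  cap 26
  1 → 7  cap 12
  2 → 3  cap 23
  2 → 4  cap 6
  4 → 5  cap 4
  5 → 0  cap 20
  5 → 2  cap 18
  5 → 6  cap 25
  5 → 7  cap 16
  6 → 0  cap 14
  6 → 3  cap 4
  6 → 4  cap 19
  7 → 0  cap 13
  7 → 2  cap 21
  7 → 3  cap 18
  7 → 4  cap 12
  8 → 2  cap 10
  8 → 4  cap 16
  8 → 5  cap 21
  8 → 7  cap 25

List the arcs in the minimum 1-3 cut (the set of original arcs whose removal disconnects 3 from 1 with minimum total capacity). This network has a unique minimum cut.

Min-cut arcs: {(1,0), (1,7), (4,5), (6,0), (6,3)} (total capacity 43)

augment #1: 1→6→3 push 4
augment #2: 1→7→3 push 12
augment #3: 1→0→2→3 push 9
augment #4: 1→4→5→2→3 push 1
augment #5: 1→6→0→2→3 push 12
augment #6: 1→6→0→8→2→3 push 1
augment #7: 1→6→0→8→7→3 push 1
augment #8: 1→6→4→5→7→3 push 3
max flow = 43; residual-reachable set from 1 gives S-side
cut edges (S→T): {(1,0), (1,7), (4,5), (6,0), (6,3)} total cap 43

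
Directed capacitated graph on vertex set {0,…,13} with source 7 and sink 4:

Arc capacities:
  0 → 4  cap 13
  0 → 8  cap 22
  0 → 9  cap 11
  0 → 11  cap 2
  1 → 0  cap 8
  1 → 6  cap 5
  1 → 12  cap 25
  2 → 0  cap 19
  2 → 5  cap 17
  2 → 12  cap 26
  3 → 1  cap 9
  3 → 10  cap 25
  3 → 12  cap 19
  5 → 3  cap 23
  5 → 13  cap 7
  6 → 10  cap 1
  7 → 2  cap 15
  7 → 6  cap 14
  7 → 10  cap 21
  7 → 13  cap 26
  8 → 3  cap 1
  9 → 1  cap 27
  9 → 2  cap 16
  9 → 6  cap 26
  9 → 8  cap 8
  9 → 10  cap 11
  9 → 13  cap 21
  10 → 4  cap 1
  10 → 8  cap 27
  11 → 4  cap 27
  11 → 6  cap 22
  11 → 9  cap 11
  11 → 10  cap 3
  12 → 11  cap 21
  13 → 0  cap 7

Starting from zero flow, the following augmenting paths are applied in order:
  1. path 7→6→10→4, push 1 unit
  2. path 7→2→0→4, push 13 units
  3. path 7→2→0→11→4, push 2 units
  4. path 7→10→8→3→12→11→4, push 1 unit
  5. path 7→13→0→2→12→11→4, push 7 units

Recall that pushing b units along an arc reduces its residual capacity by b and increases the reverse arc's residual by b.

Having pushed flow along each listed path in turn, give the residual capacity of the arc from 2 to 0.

after path 1 (7→6→10→4, push 1): res(2,0)=19
after path 2 (7→2→0→4, push 13): res(2,0)=6
after path 3 (7→2→0→11→4, push 2): res(2,0)=4
after path 4 (7→10→8→3→12→11→4, push 1): res(2,0)=4
after path 5 (7→13→0→2→12→11→4, push 7): res(2,0)=11

Residual capacity of (2,0): 11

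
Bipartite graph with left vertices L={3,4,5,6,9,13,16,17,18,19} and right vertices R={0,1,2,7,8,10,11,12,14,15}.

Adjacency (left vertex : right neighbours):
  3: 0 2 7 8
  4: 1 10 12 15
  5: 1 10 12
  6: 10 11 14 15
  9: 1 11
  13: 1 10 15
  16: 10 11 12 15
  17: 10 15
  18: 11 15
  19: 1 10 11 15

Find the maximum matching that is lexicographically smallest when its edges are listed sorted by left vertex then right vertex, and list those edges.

Lex-smallest maximum matching: {(3,0), (4,1), (5,10), (6,14), (9,11), (13,15), (16,12)}

|M| = 7 (so the lex-smallest maximum matching has 7 edges)
process left vertices in ascending order; for each, take the smallest-labelled available neighbour that still permits 7 edges overall, or leave it unmatched if none does
lex-smallest matching: {3-0, 4-1, 5-10, 6-14, 9-11, 13-15, 16-12}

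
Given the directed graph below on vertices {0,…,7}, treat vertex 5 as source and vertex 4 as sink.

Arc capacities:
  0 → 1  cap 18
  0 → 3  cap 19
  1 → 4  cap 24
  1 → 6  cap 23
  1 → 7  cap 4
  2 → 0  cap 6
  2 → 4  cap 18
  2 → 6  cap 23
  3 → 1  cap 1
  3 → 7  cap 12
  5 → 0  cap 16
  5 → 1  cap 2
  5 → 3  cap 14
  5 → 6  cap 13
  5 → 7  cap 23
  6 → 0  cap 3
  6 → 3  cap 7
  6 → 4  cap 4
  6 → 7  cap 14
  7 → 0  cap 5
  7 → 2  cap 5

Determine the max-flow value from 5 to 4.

Maximum flow value: 30

augment #1: 5→1→4 bottleneck 2, total now 2
augment #2: 5→6→4 bottleneck 4, total now 6
augment #3: 5→0→1→4 bottleneck 16, total now 22
augment #4: 5→3→1→4 bottleneck 1, total now 23
augment #5: 5→7→2→4 bottleneck 5, total now 28
augment #6: 5→6→0→1→4 bottleneck 2, total now 30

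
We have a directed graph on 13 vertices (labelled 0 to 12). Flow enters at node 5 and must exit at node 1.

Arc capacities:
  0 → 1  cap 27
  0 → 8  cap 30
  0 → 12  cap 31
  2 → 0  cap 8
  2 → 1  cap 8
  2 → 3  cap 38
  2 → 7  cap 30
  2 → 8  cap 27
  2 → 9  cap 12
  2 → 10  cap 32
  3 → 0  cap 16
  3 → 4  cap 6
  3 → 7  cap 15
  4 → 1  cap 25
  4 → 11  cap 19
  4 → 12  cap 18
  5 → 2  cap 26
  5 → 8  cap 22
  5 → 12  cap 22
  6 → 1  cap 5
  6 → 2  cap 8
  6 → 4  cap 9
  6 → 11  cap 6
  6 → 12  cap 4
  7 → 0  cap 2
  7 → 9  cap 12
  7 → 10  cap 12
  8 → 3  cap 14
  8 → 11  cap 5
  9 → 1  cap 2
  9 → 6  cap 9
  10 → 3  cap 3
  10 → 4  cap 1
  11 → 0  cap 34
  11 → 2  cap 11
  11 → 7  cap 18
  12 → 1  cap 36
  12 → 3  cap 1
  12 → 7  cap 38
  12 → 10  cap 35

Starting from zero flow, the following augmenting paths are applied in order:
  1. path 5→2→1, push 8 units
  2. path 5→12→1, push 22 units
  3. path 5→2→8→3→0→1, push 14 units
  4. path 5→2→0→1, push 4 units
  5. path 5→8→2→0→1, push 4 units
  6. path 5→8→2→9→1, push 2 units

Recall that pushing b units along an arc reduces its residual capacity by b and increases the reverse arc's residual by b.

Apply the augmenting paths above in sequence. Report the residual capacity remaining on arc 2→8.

Residual capacity of (2,8): 19

after path 1 (5→2→1, push 8): res(2,8)=27
after path 2 (5→12→1, push 22): res(2,8)=27
after path 3 (5→2→8→3→0→1, push 14): res(2,8)=13
after path 4 (5→2→0→1, push 4): res(2,8)=13
after path 5 (5→8→2→0→1, push 4): res(2,8)=17
after path 6 (5→8→2→9→1, push 2): res(2,8)=19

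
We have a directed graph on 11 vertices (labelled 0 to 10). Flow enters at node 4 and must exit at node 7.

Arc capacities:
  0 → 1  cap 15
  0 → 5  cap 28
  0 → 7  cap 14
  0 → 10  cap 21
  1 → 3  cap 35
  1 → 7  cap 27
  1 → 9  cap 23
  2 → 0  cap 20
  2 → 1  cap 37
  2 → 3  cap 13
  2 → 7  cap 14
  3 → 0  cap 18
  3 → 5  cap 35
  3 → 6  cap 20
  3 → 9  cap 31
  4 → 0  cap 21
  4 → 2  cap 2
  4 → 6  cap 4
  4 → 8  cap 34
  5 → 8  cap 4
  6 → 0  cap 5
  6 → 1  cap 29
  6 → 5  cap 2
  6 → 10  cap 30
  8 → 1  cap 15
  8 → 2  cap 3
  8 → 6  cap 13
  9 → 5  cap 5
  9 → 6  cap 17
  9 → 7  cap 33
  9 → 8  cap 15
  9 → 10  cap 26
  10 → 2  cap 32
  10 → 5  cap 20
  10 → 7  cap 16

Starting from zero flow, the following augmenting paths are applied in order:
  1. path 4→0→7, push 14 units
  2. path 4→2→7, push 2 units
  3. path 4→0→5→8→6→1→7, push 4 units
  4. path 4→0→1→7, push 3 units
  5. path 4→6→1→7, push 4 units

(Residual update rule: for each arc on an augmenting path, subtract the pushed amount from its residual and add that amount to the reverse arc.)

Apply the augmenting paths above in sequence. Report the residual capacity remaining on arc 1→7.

Residual capacity of (1,7): 16

after path 1 (4→0→7, push 14): res(1,7)=27
after path 2 (4→2→7, push 2): res(1,7)=27
after path 3 (4→0→5→8→6→1→7, push 4): res(1,7)=23
after path 4 (4→0→1→7, push 3): res(1,7)=20
after path 5 (4→6→1→7, push 4): res(1,7)=16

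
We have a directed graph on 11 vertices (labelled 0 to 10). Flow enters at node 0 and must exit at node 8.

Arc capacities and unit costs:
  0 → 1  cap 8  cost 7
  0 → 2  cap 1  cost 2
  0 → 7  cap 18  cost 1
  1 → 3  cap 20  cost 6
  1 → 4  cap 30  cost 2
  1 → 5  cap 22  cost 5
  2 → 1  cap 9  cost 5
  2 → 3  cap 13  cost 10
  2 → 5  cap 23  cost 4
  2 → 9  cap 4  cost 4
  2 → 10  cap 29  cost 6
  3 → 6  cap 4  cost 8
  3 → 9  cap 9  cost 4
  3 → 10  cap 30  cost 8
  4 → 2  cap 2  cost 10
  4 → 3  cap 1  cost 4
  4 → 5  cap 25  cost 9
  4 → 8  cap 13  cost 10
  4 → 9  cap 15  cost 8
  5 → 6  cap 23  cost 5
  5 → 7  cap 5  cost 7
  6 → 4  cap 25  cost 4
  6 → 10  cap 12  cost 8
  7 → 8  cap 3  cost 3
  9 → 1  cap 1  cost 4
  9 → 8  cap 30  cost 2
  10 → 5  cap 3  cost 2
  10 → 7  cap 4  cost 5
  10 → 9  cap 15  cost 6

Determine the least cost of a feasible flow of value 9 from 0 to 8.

Minimum cost for 9 units: 115

shortest-cost path #1: 0→7→8 push 3 @ unit cost 4 (adds 12)
shortest-cost path #2: 0→2→9→8 push 1 @ unit cost 8 (adds 8)
shortest-cost path #3: 0→1→4→8 push 5 @ unit cost 19 (adds 95)
total cost = 115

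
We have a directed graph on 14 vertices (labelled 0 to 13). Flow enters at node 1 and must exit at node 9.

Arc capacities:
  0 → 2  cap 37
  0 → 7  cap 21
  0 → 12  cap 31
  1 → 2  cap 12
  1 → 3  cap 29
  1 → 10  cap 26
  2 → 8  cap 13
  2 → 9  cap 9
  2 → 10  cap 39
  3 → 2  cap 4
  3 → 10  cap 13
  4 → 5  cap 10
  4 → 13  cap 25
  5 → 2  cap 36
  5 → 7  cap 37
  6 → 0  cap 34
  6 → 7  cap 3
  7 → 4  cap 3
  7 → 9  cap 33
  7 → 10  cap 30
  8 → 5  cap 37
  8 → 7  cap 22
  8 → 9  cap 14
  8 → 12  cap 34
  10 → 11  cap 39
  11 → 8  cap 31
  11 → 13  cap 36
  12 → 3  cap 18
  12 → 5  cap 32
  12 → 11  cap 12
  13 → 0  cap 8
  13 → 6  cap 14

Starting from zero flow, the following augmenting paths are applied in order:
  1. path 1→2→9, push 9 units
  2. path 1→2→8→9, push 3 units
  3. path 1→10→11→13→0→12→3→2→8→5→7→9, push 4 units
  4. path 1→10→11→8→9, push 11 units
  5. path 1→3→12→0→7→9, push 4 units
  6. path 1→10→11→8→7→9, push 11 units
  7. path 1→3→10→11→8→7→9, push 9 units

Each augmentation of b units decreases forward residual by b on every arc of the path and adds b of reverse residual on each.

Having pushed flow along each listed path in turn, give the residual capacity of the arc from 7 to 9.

after path 1 (1→2→9, push 9): res(7,9)=33
after path 2 (1→2→8→9, push 3): res(7,9)=33
after path 3 (1→10→11→13→0→12→3→2→8→5→7→9, push 4): res(7,9)=29
after path 4 (1→10→11→8→9, push 11): res(7,9)=29
after path 5 (1→3→12→0→7→9, push 4): res(7,9)=25
after path 6 (1→10→11→8→7→9, push 11): res(7,9)=14
after path 7 (1→3→10→11→8→7→9, push 9): res(7,9)=5

Residual capacity of (7,9): 5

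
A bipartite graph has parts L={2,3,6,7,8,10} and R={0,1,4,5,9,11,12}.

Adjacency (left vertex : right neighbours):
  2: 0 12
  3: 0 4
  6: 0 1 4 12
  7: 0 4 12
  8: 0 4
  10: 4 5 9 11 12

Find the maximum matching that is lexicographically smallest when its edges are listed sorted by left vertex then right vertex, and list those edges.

|M| = 5 (so the lex-smallest maximum matching has 5 edges)
process left vertices in ascending order; for each, take the smallest-labelled available neighbour that still permits 5 edges overall, or leave it unmatched if none does
lex-smallest matching: {2-0, 3-4, 6-1, 7-12, 10-5}

Lex-smallest maximum matching: {(2,0), (3,4), (6,1), (7,12), (10,5)}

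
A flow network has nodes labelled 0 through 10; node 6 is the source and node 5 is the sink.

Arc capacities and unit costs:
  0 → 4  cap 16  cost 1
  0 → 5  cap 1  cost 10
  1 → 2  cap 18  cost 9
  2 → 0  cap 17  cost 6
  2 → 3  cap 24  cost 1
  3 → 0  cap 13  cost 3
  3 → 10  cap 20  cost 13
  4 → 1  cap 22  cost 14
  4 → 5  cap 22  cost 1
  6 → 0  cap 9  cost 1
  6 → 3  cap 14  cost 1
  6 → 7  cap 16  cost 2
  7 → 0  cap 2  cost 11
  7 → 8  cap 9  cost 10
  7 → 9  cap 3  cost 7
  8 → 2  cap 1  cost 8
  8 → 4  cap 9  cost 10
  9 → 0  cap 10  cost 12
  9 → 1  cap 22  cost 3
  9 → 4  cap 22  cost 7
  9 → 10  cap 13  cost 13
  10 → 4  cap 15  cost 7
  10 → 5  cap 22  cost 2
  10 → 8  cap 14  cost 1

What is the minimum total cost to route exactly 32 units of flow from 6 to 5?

Minimum cost for 32 units: 379

shortest-cost path #1: 6→0→4→5 push 9 @ unit cost 3 (adds 27)
shortest-cost path #2: 6→3→0→4→5 push 7 @ unit cost 6 (adds 42)
shortest-cost path #3: 6→3→0→5 push 1 @ unit cost 14 (adds 14)
shortest-cost path #4: 6→3→10→5 push 6 @ unit cost 16 (adds 96)
shortest-cost path #5: 6→7→9→4→5 push 3 @ unit cost 17 (adds 51)
shortest-cost path #6: 6→7→8→4→5 push 3 @ unit cost 23 (adds 69)
shortest-cost path #7: 6→7→0→3→10→5 push 2 @ unit cost 25 (adds 50)
shortest-cost path #8: 6→7→8→4→9→10→5 push 1 @ unit cost 30 (adds 30)
total cost = 379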